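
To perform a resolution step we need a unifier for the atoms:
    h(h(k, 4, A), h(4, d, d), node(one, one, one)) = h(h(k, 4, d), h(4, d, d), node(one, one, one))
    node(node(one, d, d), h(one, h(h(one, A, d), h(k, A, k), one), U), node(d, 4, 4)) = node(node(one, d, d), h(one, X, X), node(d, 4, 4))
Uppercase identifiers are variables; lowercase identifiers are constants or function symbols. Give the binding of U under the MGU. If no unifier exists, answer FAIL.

Decompose h/3: h(k, 4, A) = h(k, 4, d),  h(4, d, d) = h(4, d, d),  node(one, one, one) = node(one, one, one).
Decompose h/3: k = k,  4 = 4,  A = d.
Delete trivial equation k = k.
Delete trivial equation 4 = 4.
Bind A := d; substituting into the one remaining equation that mentions A gives: node(node(one, d, d), h(one, h(h(one, d, d), h(k, d, k), one), U), node(d, 4, 4)) = node(node(one, d, d), h(one, X, X), node(d, 4, 4)).
Delete trivial equation h(4, d, d) = h(4, d, d).
Delete trivial equation node(one, one, one) = node(one, one, one).
Decompose node/3: node(one, d, d) = node(one, d, d),  h(one, h(h(one, d, d), h(k, d, k), one), U) = h(one, X, X),  node(d, 4, 4) = node(d, 4, 4).
Delete trivial equation node(one, d, d) = node(one, d, d).
Decompose h/3: one = one,  h(h(one, d, d), h(k, d, k), one) = X,  U = X.
Delete trivial equation one = one.
Bind X := h(h(one, d, d), h(k, d, k), one); substituting into the one remaining equation that mentions X gives: U = h(h(one, d, d), h(k, d, k), one).
Bind U := h(h(one, d, d), h(k, d, k), one); no other remaining equation mentions U.
Delete trivial equation node(d, 4, 4) = node(d, 4, 4).
MGU = { A := d, X := h(h(one, d, d), h(k, d, k), one), U := h(h(one, d, d), h(k, d, k), one) }, so U := h(h(one, d, d), h(k, d, k), one).

h(h(one, d, d), h(k, d, k), one)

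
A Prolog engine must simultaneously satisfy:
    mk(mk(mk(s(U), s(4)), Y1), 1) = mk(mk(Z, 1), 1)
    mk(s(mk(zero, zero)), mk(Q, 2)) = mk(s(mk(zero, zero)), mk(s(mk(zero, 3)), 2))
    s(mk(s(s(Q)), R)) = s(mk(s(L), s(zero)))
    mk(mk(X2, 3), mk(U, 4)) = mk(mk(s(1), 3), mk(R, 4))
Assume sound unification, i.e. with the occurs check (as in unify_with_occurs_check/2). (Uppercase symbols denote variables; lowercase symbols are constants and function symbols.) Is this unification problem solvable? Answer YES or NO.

Decompose mk/2: mk(mk(s(U), s(4)), Y1) = mk(Z, 1),  1 = 1.
Decompose mk/2: mk(s(U), s(4)) = Z,  Y1 = 1.
Bind Z := mk(s(U), s(4)); no other remaining equation mentions Z.
Bind Y1 := 1; no other remaining equation mentions Y1.
Delete trivial equation 1 = 1.
Decompose mk/2: s(mk(zero, zero)) = s(mk(zero, zero)),  mk(Q, 2) = mk(s(mk(zero, 3)), 2).
Delete trivial equation s(mk(zero, zero)) = s(mk(zero, zero)).
Decompose mk/2: Q = s(mk(zero, 3)),  2 = 2.
Bind Q := s(mk(zero, 3)); substituting into the one remaining equation that mentions Q gives: s(mk(s(s(s(mk(zero, 3)))), R)) = s(mk(s(L), s(zero))).
Delete trivial equation 2 = 2.
Decompose s/1: mk(s(s(s(mk(zero, 3)))), R) = mk(s(L), s(zero)).
Decompose mk/2: s(s(s(mk(zero, 3)))) = s(L),  R = s(zero).
Decompose s/1: s(s(mk(zero, 3))) = L.
Bind L := s(s(mk(zero, 3))); no other remaining equation mentions L.
Bind R := s(zero); substituting into the remaining equation gives: mk(mk(X2, 3), mk(U, 4)) = mk(mk(s(1), 3), mk(s(zero), 4)).
Decompose mk/2: mk(X2, 3) = mk(s(1), 3),  mk(U, 4) = mk(s(zero), 4).
Decompose mk/2: X2 = s(1),  3 = 3.
Bind X2 := s(1); no other remaining equation mentions X2.
Delete trivial equation 3 = 3.
Decompose mk/2: U = s(zero),  4 = 4.
Bind U := s(zero); no other remaining equation mentions U. Substituting into the earlier binding gives Z := mk(s(s(zero)), s(4)).
Delete trivial equation 4 = 4.
No equations remain and no clash or occurs-check failure arose, so a unifier exists.

YES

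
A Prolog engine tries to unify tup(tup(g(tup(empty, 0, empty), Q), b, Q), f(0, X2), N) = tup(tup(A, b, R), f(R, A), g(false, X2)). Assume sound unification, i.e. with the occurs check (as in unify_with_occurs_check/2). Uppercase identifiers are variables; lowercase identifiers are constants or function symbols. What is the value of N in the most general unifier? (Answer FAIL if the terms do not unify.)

g(false, g(tup(empty, 0, empty), 0))

Decompose tup/3: tup(g(tup(empty, 0, empty), Q), b, Q) = tup(A, b, R),  f(0, X2) = f(R, A),  N = g(false, X2).
Decompose tup/3: g(tup(empty, 0, empty), Q) = A,  b = b,  Q = R.
Bind A := g(tup(empty, 0, empty), Q); substituting into the one remaining equation that mentions A gives: f(0, X2) = f(R, g(tup(empty, 0, empty), Q)).
Delete trivial equation b = b.
Bind Q := R; substituting into the one remaining equation that mentions Q gives: f(0, X2) = f(R, g(tup(empty, 0, empty), R)). Substituting into the earlier binding gives A := g(tup(empty, 0, empty), R).
Decompose f/2: 0 = R,  X2 = g(tup(empty, 0, empty), R).
Bind R := 0; substituting into the one remaining equation that mentions R gives: X2 = g(tup(empty, 0, empty), 0). Substituting into the earlier bindings gives A := g(tup(empty, 0, empty), 0), Q := 0.
Bind X2 := g(tup(empty, 0, empty), 0); substituting into the remaining equation gives: N = g(false, g(tup(empty, 0, empty), 0)).
Bind N := g(false, g(tup(empty, 0, empty), 0)).
MGU = { A = g(tup(empty, 0, empty), 0), Q = 0, R = 0, X2 = g(tup(empty, 0, empty), 0), N = g(false, g(tup(empty, 0, empty), 0)) }, so N = g(false, g(tup(empty, 0, empty), 0)).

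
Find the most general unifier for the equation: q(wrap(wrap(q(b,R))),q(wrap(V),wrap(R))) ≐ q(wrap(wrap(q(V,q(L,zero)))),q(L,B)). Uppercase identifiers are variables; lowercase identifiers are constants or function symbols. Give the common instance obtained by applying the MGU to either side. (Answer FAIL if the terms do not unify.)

Decompose q/2: wrap(wrap(q(b,R))) ≐ wrap(wrap(q(V,q(L,zero)))),  q(wrap(V),wrap(R)) ≐ q(L,B).
Decompose wrap/1: wrap(q(b,R)) ≐ wrap(q(V,q(L,zero))).
Decompose wrap/1: q(b,R) ≐ q(V,q(L,zero)).
Decompose q/2: b ≐ V,  R ≐ q(L,zero).
Bind V := b; substituting into the one remaining equation that mentions V gives: q(wrap(b),wrap(R)) ≐ q(L,B).
Bind R := q(L,zero); substituting into the remaining equation gives: q(wrap(b),wrap(q(L,zero))) ≐ q(L,B).
Decompose q/2: wrap(b) ≐ L,  wrap(q(L,zero)) ≐ B.
Bind L := wrap(b); substituting into the remaining equation gives: wrap(q(wrap(b),zero)) ≐ B. Substituting into the earlier binding gives R := q(wrap(b),zero).
Bind B := wrap(q(wrap(b),zero)).
Applying the MGU to either side gives q(wrap(wrap(q(b,q(wrap(b),zero)))),q(wrap(b),wrap(q(wrap(b),zero)))).

q(wrap(wrap(q(b,q(wrap(b),zero)))),q(wrap(b),wrap(q(wrap(b),zero))))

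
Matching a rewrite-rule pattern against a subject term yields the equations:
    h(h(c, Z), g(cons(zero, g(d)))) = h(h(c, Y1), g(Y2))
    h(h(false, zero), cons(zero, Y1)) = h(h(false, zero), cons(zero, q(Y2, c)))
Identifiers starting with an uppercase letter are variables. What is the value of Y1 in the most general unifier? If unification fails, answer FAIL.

Decompose h/2: h(c, Z) = h(c, Y1),  g(cons(zero, g(d))) = g(Y2).
Decompose h/2: c = c,  Z = Y1.
Delete trivial equation c = c.
Bind Z := Y1; no other remaining equation mentions Z.
Decompose g/1: cons(zero, g(d)) = Y2.
Bind Y2 := cons(zero, g(d)); substituting into the remaining equation gives: h(h(false, zero), cons(zero, Y1)) = h(h(false, zero), cons(zero, q(cons(zero, g(d)), c))).
Decompose h/2: h(false, zero) = h(false, zero),  cons(zero, Y1) = cons(zero, q(cons(zero, g(d)), c)).
Delete trivial equation h(false, zero) = h(false, zero).
Decompose cons/2: zero = zero,  Y1 = q(cons(zero, g(d)), c).
Delete trivial equation zero = zero.
Bind Y1 := q(cons(zero, g(d)), c). Substituting into the earlier binding gives Z := q(cons(zero, g(d)), c).
MGU = { Z -> q(cons(zero, g(d)), c), Y2 -> cons(zero, g(d)), Y1 -> q(cons(zero, g(d)), c) }, so Y1 -> q(cons(zero, g(d)), c).

q(cons(zero, g(d)), c)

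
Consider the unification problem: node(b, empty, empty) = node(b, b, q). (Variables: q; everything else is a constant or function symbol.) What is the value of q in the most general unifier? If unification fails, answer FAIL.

FAIL

Decompose node/3: b = b,  empty = b,  empty = q.
Delete trivial equation b = b.
Clash: constants empty and b differ; no unifier exists.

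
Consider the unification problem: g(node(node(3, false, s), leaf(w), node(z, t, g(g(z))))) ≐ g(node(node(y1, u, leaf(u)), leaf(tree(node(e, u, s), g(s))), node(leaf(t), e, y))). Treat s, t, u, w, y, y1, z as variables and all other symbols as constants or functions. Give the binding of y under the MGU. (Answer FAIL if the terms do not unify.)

Decompose g/1: node(node(3, false, s), leaf(w), node(z, t, g(g(z)))) ≐ node(node(y1, u, leaf(u)), leaf(tree(node(e, u, s), g(s))), node(leaf(t), e, y)).
Decompose node/3: node(3, false, s) ≐ node(y1, u, leaf(u)),  leaf(w) ≐ leaf(tree(node(e, u, s), g(s))),  node(z, t, g(g(z))) ≐ node(leaf(t), e, y).
Decompose node/3: 3 ≐ y1,  false ≐ u,  s ≐ leaf(u).
Bind y1 := 3; no other remaining equation mentions y1.
Bind u := false; substituting into the 2 remaining equations that mention u gives: s ≐ leaf(false),  leaf(w) ≐ leaf(tree(node(e, false, s), g(s))).
Bind s := leaf(false); substituting into the one remaining equation that mentions s gives: leaf(w) ≐ leaf(tree(node(e, false, leaf(false)), g(leaf(false)))).
Decompose leaf/1: w ≐ tree(node(e, false, leaf(false)), g(leaf(false))).
Bind w := tree(node(e, false, leaf(false)), g(leaf(false))); no other remaining equation mentions w.
Decompose node/3: z ≐ leaf(t),  t ≐ e,  g(g(z)) ≐ y.
Bind z := leaf(t); substituting into the one remaining equation that mentions z gives: g(g(leaf(t))) ≐ y.
Bind t := e; substituting into the remaining equation gives: g(g(leaf(e))) ≐ y. Substituting into the earlier binding gives z := leaf(e).
Bind y := g(g(leaf(e))).
MGU = { y1 := 3, u := false, s := leaf(false), w := tree(node(e, false, leaf(false)), g(leaf(false))), z := leaf(e), t := e, y := g(g(leaf(e))) }, so y := g(g(leaf(e))).

g(g(leaf(e)))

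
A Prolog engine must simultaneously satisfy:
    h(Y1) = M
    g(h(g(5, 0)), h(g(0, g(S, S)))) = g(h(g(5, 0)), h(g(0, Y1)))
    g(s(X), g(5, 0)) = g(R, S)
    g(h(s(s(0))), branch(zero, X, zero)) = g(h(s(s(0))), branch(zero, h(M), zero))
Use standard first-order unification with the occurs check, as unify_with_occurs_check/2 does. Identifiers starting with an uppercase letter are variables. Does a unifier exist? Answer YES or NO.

Bind M := h(Y1); substituting into the one remaining equation that mentions M gives: g(h(s(s(0))), branch(zero, X, zero)) = g(h(s(s(0))), branch(zero, h(h(Y1)), zero)).
Decompose g/2: h(g(5, 0)) = h(g(5, 0)),  h(g(0, g(S, S))) = h(g(0, Y1)).
Delete trivial equation h(g(5, 0)) = h(g(5, 0)).
Decompose h/1: g(0, g(S, S)) = g(0, Y1).
Decompose g/2: 0 = 0,  g(S, S) = Y1.
Delete trivial equation 0 = 0.
Bind Y1 := g(S, S); substituting into the one remaining equation that mentions Y1 gives: g(h(s(s(0))), branch(zero, X, zero)) = g(h(s(s(0))), branch(zero, h(h(g(S, S))), zero)). Substituting into the earlier binding gives M := h(g(S, S)).
Decompose g/2: s(X) = R,  g(5, 0) = S.
Bind R := s(X); no other remaining equation mentions R.
Bind S := g(5, 0); substituting into the remaining equation gives: g(h(s(s(0))), branch(zero, X, zero)) = g(h(s(s(0))), branch(zero, h(h(g(g(5, 0), g(5, 0)))), zero)). Substituting into the earlier bindings gives M := h(g(g(5, 0), g(5, 0))), Y1 := g(g(5, 0), g(5, 0)).
Decompose g/2: h(s(s(0))) = h(s(s(0))),  branch(zero, X, zero) = branch(zero, h(h(g(g(5, 0), g(5, 0)))), zero).
Delete trivial equation h(s(s(0))) = h(s(s(0))).
Decompose branch/3: zero = zero,  X = h(h(g(g(5, 0), g(5, 0)))),  zero = zero.
Delete trivial equation zero = zero.
Bind X := h(h(g(g(5, 0), g(5, 0)))); no other remaining equation mentions X. Substituting into the earlier binding gives R := s(h(h(g(g(5, 0), g(5, 0))))).
Delete trivial equation zero = zero.
No equations remain and no clash or occurs-check failure arose, so a unifier exists.

YES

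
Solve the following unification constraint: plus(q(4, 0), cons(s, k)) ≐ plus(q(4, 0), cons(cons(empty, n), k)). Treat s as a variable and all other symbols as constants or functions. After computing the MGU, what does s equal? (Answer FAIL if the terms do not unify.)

cons(empty, n)

Decompose plus/2: q(4, 0) ≐ q(4, 0),  cons(s, k) ≐ cons(cons(empty, n), k).
Delete trivial equation q(4, 0) ≐ q(4, 0).
Decompose cons/2: s ≐ cons(empty, n),  k ≐ k.
Bind s := cons(empty, n); no other remaining equation mentions s.
Delete trivial equation k ≐ k.
MGU = { s -> cons(empty, n) }, so s -> cons(empty, n).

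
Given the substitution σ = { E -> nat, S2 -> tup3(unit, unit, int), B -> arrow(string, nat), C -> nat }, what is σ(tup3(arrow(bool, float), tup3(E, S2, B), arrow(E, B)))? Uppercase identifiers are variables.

Replace each occurrence of E with nat.
Replace each occurrence of S2 with tup3(unit, unit, int).
Replace each occurrence of B with arrow(string, nat).
Result: tup3(arrow(bool, float), tup3(nat, tup3(unit, unit, int), arrow(string, nat)), arrow(nat, arrow(string, nat))).

tup3(arrow(bool, float), tup3(nat, tup3(unit, unit, int), arrow(string, nat)), arrow(nat, arrow(string, nat)))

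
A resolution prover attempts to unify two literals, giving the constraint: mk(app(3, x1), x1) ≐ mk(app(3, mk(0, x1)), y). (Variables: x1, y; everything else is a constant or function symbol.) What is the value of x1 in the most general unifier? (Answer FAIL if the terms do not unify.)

FAIL

Decompose mk/2: app(3, x1) ≐ app(3, mk(0, x1)),  x1 ≐ y.
Decompose app/2: 3 ≐ 3,  x1 ≐ mk(0, x1).
Delete trivial equation 3 ≐ 3.
Occurs check fails: x1 occurs in mk(0, x1); the equation x1 ≐ mk(0, x1) has no finite solution.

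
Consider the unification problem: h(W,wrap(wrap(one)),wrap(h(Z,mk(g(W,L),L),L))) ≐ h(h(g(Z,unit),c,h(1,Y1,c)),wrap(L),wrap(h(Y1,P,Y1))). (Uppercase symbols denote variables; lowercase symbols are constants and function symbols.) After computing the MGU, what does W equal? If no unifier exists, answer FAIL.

Decompose h/3: W ≐ h(g(Z,unit),c,h(1,Y1,c)),  wrap(wrap(one)) ≐ wrap(L),  wrap(h(Z,mk(g(W,L),L),L)) ≐ wrap(h(Y1,P,Y1)).
Bind W := h(g(Z,unit),c,h(1,Y1,c)); substituting into the one remaining equation that mentions W gives: wrap(h(Z,mk(g(h(g(Z,unit),c,h(1,Y1,c)),L),L),L)) ≐ wrap(h(Y1,P,Y1)).
Decompose wrap/1: wrap(one) ≐ L.
Bind L := wrap(one); substituting into the remaining equation gives: wrap(h(Z,mk(g(h(g(Z,unit),c,h(1,Y1,c)),wrap(one)),wrap(one)),wrap(one))) ≐ wrap(h(Y1,P,Y1)).
Decompose wrap/1: h(Z,mk(g(h(g(Z,unit),c,h(1,Y1,c)),wrap(one)),wrap(one)),wrap(one)) ≐ h(Y1,P,Y1).
Decompose h/3: Z ≐ Y1,  mk(g(h(g(Z,unit),c,h(1,Y1,c)),wrap(one)),wrap(one)) ≐ P,  wrap(one) ≐ Y1.
Bind Z := Y1; substituting into the one remaining equation that mentions Z gives: mk(g(h(g(Y1,unit),c,h(1,Y1,c)),wrap(one)),wrap(one)) ≐ P. Substituting into the earlier binding gives W := h(g(Y1,unit),c,h(1,Y1,c)).
Bind P := mk(g(h(g(Y1,unit),c,h(1,Y1,c)),wrap(one)),wrap(one)); no other remaining equation mentions P.
Bind Y1 := wrap(one). Substituting into the earlier bindings gives W := h(g(wrap(one),unit),c,h(1,wrap(one),c)), Z := wrap(one), P := mk(g(h(g(wrap(one),unit),c,h(1,wrap(one),c)),wrap(one)),wrap(one)).
MGU = { W -> h(g(wrap(one),unit),c,h(1,wrap(one),c)), L -> wrap(one), Z -> wrap(one), P -> mk(g(h(g(wrap(one),unit),c,h(1,wrap(one),c)),wrap(one)),wrap(one)), Y1 -> wrap(one) }, so W -> h(g(wrap(one),unit),c,h(1,wrap(one),c)).

h(g(wrap(one),unit),c,h(1,wrap(one),c))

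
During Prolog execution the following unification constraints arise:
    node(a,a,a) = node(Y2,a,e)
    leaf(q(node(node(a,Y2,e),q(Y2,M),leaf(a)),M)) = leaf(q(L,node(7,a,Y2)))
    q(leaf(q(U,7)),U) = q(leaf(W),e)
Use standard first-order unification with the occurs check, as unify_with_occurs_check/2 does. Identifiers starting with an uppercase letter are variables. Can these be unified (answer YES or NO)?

Decompose node/3: a = Y2,  a = a,  a = e.
Bind Y2 := a; substituting into the one remaining equation that mentions Y2 gives: leaf(q(node(node(a,a,e),q(a,M),leaf(a)),M)) = leaf(q(L,node(7,a,a))).
Delete trivial equation a = a.
Clash: constants a and e differ; no unifier exists.

NO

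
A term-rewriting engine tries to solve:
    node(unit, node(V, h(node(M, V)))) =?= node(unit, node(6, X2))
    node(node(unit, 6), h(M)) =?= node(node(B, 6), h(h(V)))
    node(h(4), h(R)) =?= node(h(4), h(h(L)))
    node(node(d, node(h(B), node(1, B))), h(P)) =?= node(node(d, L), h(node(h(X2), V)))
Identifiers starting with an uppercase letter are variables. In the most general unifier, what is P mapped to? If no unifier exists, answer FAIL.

node(h(h(node(h(6), 6))), 6)

Decompose node/2: unit =?= unit,  node(V, h(node(M, V))) =?= node(6, X2).
Delete trivial equation unit =?= unit.
Decompose node/2: V =?= 6,  h(node(M, V)) =?= X2.
Bind V := 6; substituting into the 3 remaining equations that mention V gives: h(node(M, 6)) =?= X2,  node(node(unit, 6), h(M)) =?= node(node(B, 6), h(h(6))),  node(node(d, node(h(B), node(1, B))), h(P)) =?= node(node(d, L), h(node(h(X2), 6))).
Bind X2 := h(node(M, 6)); substituting into the one remaining equation that mentions X2 gives: node(node(d, node(h(B), node(1, B))), h(P)) =?= node(node(d, L), h(node(h(h(node(M, 6))), 6))).
Decompose node/2: node(unit, 6) =?= node(B, 6),  h(M) =?= h(h(6)).
Decompose node/2: unit =?= B,  6 =?= 6.
Bind B := unit; substituting into the one remaining equation that mentions B gives: node(node(d, node(h(unit), node(1, unit))), h(P)) =?= node(node(d, L), h(node(h(h(node(M, 6))), 6))).
Delete trivial equation 6 =?= 6.
Decompose h/1: M =?= h(6).
Bind M := h(6); substituting into the one remaining equation that mentions M gives: node(node(d, node(h(unit), node(1, unit))), h(P)) =?= node(node(d, L), h(node(h(h(node(h(6), 6))), 6))). Substituting into the earlier binding gives X2 := h(node(h(6), 6)).
Decompose node/2: h(4) =?= h(4),  h(R) =?= h(h(L)).
Delete trivial equation h(4) =?= h(4).
Decompose h/1: R =?= h(L).
Bind R := h(L); no other remaining equation mentions R.
Decompose node/2: node(d, node(h(unit), node(1, unit))) =?= node(d, L),  h(P) =?= h(node(h(h(node(h(6), 6))), 6)).
Decompose node/2: d =?= d,  node(h(unit), node(1, unit)) =?= L.
Delete trivial equation d =?= d.
Bind L := node(h(unit), node(1, unit)); no other remaining equation mentions L. Substituting into the earlier binding gives R := h(node(h(unit), node(1, unit))).
Decompose h/1: P =?= node(h(h(node(h(6), 6))), 6).
Bind P := node(h(h(node(h(6), 6))), 6).
MGU = { V := 6, X2 := h(node(h(6), 6)), B := unit, M := h(6), R := h(node(h(unit), node(1, unit))), L := node(h(unit), node(1, unit)), P := node(h(h(node(h(6), 6))), 6) }, so P := node(h(h(node(h(6), 6))), 6).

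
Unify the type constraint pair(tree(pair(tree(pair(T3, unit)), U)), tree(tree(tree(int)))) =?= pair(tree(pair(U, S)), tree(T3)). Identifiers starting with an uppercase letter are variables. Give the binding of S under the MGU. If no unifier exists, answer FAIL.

tree(pair(tree(tree(int)), unit))

Decompose pair/2: tree(pair(tree(pair(T3, unit)), U)) =?= tree(pair(U, S)),  tree(tree(tree(int))) =?= tree(T3).
Decompose tree/1: pair(tree(pair(T3, unit)), U) =?= pair(U, S).
Decompose pair/2: tree(pair(T3, unit)) =?= U,  U =?= S.
Bind U := tree(pair(T3, unit)); substituting into the one remaining equation that mentions U gives: tree(pair(T3, unit)) =?= S.
Bind S := tree(pair(T3, unit)); no other remaining equation mentions S.
Decompose tree/1: tree(tree(int)) =?= T3.
Bind T3 := tree(tree(int)). Substituting into the earlier bindings gives U := tree(pair(tree(tree(int)), unit)), S := tree(pair(tree(tree(int)), unit)).
MGU = { U -> tree(pair(tree(tree(int)), unit)), S -> tree(pair(tree(tree(int)), unit)), T3 -> tree(tree(int)) }, so S -> tree(pair(tree(tree(int)), unit)).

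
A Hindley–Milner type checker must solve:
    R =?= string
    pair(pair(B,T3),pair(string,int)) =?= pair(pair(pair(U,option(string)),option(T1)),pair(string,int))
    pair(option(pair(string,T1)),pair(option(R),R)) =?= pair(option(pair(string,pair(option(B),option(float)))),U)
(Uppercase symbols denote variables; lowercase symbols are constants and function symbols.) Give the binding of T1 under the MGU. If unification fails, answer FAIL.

pair(option(pair(pair(option(string),string),option(string))),option(float))

Bind R := string; substituting into the one remaining equation that mentions R gives: pair(option(pair(string,T1)),pair(option(string),string)) =?= pair(option(pair(string,pair(option(B),option(float)))),U).
Decompose pair/2: pair(B,T3) =?= pair(pair(U,option(string)),option(T1)),  pair(string,int) =?= pair(string,int).
Decompose pair/2: B =?= pair(U,option(string)),  T3 =?= option(T1).
Bind B := pair(U,option(string)); substituting into the one remaining equation that mentions B gives: pair(option(pair(string,T1)),pair(option(string),string)) =?= pair(option(pair(string,pair(option(pair(U,option(string))),option(float)))),U).
Bind T3 := option(T1); no other remaining equation mentions T3.
Delete trivial equation pair(string,int) =?= pair(string,int).
Decompose pair/2: option(pair(string,T1)) =?= option(pair(string,pair(option(pair(U,option(string))),option(float)))),  pair(option(string),string) =?= U.
Decompose option/1: pair(string,T1) =?= pair(string,pair(option(pair(U,option(string))),option(float))).
Decompose pair/2: string =?= string,  T1 =?= pair(option(pair(U,option(string))),option(float)).
Delete trivial equation string =?= string.
Bind T1 := pair(option(pair(U,option(string))),option(float)); no other remaining equation mentions T1. Substituting into the earlier binding gives T3 := option(pair(option(pair(U,option(string))),option(float))).
Bind U := pair(option(string),string). Substituting into the earlier bindings gives B := pair(pair(option(string),string),option(string)), T3 := option(pair(option(pair(pair(option(string),string),option(string))),option(float))), T1 := pair(option(pair(pair(option(string),string),option(string))),option(float)).
MGU = { R := string, B := pair(pair(option(string),string),option(string)), T3 := option(pair(option(pair(pair(option(string),string),option(string))),option(float))), T1 := pair(option(pair(pair(option(string),string),option(string))),option(float)), U := pair(option(string),string) }, so T1 := pair(option(pair(pair(option(string),string),option(string))),option(float)).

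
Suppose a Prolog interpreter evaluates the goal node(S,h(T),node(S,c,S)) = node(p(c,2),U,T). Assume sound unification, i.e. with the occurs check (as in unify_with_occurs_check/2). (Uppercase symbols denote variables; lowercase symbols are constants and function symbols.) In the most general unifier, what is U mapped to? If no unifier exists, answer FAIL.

h(node(p(c,2),c,p(c,2)))

Decompose node/3: S = p(c,2),  h(T) = U,  node(S,c,S) = T.
Bind S := p(c,2); substituting into the one remaining equation that mentions S gives: node(p(c,2),c,p(c,2)) = T.
Bind U := h(T); no other remaining equation mentions U.
Bind T := node(p(c,2),c,p(c,2)). Substituting into the earlier binding gives U := h(node(p(c,2),c,p(c,2))).
MGU = { S -> p(c,2), U -> h(node(p(c,2),c,p(c,2))), T -> node(p(c,2),c,p(c,2)) }, so U -> h(node(p(c,2),c,p(c,2))).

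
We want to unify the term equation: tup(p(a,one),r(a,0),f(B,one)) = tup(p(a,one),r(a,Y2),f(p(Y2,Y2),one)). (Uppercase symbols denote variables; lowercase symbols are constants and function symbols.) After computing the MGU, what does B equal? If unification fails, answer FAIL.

Decompose tup/3: p(a,one) = p(a,one),  r(a,0) = r(a,Y2),  f(B,one) = f(p(Y2,Y2),one).
Delete trivial equation p(a,one) = p(a,one).
Decompose r/2: a = a,  0 = Y2.
Delete trivial equation a = a.
Bind Y2 := 0; substituting into the remaining equation gives: f(B,one) = f(p(0,0),one).
Decompose f/2: B = p(0,0),  one = one.
Bind B := p(0,0); no other remaining equation mentions B.
Delete trivial equation one = one.
MGU = { Y2 ↦ 0, B ↦ p(0,0) }, so B ↦ p(0,0).

p(0,0)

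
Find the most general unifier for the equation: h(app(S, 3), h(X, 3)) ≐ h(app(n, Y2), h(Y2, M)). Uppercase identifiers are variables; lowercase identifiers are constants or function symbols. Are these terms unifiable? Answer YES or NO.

YES

Decompose h/2: app(S, 3) ≐ app(n, Y2),  h(X, 3) ≐ h(Y2, M).
Decompose app/2: S ≐ n,  3 ≐ Y2.
Bind S := n; no other remaining equation mentions S.
Bind Y2 := 3; substituting into the remaining equation gives: h(X, 3) ≐ h(3, M).
Decompose h/2: X ≐ 3,  3 ≐ M.
Bind X := 3; no other remaining equation mentions X.
Bind M := 3.
No equations remain and no clash or occurs-check failure arose, so a unifier exists.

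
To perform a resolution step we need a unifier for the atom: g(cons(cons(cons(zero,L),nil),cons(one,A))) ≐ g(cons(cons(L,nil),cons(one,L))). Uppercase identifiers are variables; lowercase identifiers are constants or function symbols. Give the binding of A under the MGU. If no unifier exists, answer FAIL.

FAIL

Decompose g/1: cons(cons(cons(zero,L),nil),cons(one,A)) ≐ cons(cons(L,nil),cons(one,L)).
Decompose cons/2: cons(cons(zero,L),nil) ≐ cons(L,nil),  cons(one,A) ≐ cons(one,L).
Decompose cons/2: cons(zero,L) ≐ L,  nil ≐ nil.
Occurs check fails: L occurs in cons(zero,L); the equation L ≐ cons(zero,L) has no finite solution.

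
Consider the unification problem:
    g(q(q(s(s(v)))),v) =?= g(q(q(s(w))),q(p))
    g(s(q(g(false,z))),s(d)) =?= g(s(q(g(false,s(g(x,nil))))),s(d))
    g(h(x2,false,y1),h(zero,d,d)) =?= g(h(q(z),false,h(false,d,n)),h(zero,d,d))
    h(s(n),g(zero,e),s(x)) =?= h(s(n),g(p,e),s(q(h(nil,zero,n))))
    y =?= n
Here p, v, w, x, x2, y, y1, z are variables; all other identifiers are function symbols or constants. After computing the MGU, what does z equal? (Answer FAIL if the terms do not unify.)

s(g(q(h(nil,zero,n)),nil))

Decompose g/2: q(q(s(s(v)))) =?= q(q(s(w))),  v =?= q(p).
Decompose q/1: q(s(s(v))) =?= q(s(w)).
Decompose q/1: s(s(v)) =?= s(w).
Decompose s/1: s(v) =?= w.
Bind w := s(v); no other remaining equation mentions w.
Bind v := q(p); no other remaining equation mentions v. Substituting into the earlier binding gives w := s(q(p)).
Decompose g/2: s(q(g(false,z))) =?= s(q(g(false,s(g(x,nil))))),  s(d) =?= s(d).
Decompose s/1: q(g(false,z)) =?= q(g(false,s(g(x,nil)))).
Decompose q/1: g(false,z) =?= g(false,s(g(x,nil))).
Decompose g/2: false =?= false,  z =?= s(g(x,nil)).
Delete trivial equation false =?= false.
Bind z := s(g(x,nil)); substituting into the one remaining equation that mentions z gives: g(h(x2,false,y1),h(zero,d,d)) =?= g(h(q(s(g(x,nil))),false,h(false,d,n)),h(zero,d,d)).
Delete trivial equation s(d) =?= s(d).
Decompose g/2: h(x2,false,y1) =?= h(q(s(g(x,nil))),false,h(false,d,n)),  h(zero,d,d) =?= h(zero,d,d).
Decompose h/3: x2 =?= q(s(g(x,nil))),  false =?= false,  y1 =?= h(false,d,n).
Bind x2 := q(s(g(x,nil))); no other remaining equation mentions x2.
Delete trivial equation false =?= false.
Bind y1 := h(false,d,n); no other remaining equation mentions y1.
Delete trivial equation h(zero,d,d) =?= h(zero,d,d).
Decompose h/3: s(n) =?= s(n),  g(zero,e) =?= g(p,e),  s(x) =?= s(q(h(nil,zero,n))).
Delete trivial equation s(n) =?= s(n).
Decompose g/2: zero =?= p,  e =?= e.
Bind p := zero; no other remaining equation mentions p. Substituting into the earlier bindings gives w := s(q(zero)), v := q(zero).
Delete trivial equation e =?= e.
Decompose s/1: x =?= q(h(nil,zero,n)).
Bind x := q(h(nil,zero,n)); no other remaining equation mentions x. Substituting into the earlier bindings gives z := s(g(q(h(nil,zero,n)),nil)), x2 := q(s(g(q(h(nil,zero,n)),nil))).
Bind y := n.
MGU = { w -> s(q(zero)), v -> q(zero), z -> s(g(q(h(nil,zero,n)),nil)), x2 -> q(s(g(q(h(nil,zero,n)),nil))), y1 -> h(false,d,n), p -> zero, x -> q(h(nil,zero,n)), y -> n }, so z -> s(g(q(h(nil,zero,n)),nil)).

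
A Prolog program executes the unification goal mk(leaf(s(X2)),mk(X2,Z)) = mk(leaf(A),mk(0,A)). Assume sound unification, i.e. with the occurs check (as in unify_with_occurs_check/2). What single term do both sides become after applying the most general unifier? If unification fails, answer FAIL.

mk(leaf(s(0)),mk(0,s(0)))

Decompose mk/2: leaf(s(X2)) = leaf(A),  mk(X2,Z) = mk(0,A).
Decompose leaf/1: s(X2) = A.
Bind A := s(X2); substituting into the remaining equation gives: mk(X2,Z) = mk(0,s(X2)).
Decompose mk/2: X2 = 0,  Z = s(X2).
Bind X2 := 0; substituting into the remaining equation gives: Z = s(0). Substituting into the earlier binding gives A := s(0).
Bind Z := s(0).
Applying the MGU to either side gives mk(leaf(s(0)),mk(0,s(0))).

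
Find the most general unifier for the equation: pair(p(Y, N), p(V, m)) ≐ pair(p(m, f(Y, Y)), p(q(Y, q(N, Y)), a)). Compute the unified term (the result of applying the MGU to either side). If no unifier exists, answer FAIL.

Decompose pair/2: p(Y, N) ≐ p(m, f(Y, Y)),  p(V, m) ≐ p(q(Y, q(N, Y)), a).
Decompose p/2: Y ≐ m,  N ≐ f(Y, Y).
Bind Y := m; substituting into the remaining equations gives: N ≐ f(m, m),  p(V, m) ≐ p(q(m, q(N, m)), a).
Bind N := f(m, m); substituting into the remaining equation gives: p(V, m) ≐ p(q(m, q(f(m, m), m)), a).
Decompose p/2: V ≐ q(m, q(f(m, m), m)),  m ≐ a.
Bind V := q(m, q(f(m, m), m)); no other remaining equation mentions V.
Clash: constants m and a differ; no unifier exists.

FAIL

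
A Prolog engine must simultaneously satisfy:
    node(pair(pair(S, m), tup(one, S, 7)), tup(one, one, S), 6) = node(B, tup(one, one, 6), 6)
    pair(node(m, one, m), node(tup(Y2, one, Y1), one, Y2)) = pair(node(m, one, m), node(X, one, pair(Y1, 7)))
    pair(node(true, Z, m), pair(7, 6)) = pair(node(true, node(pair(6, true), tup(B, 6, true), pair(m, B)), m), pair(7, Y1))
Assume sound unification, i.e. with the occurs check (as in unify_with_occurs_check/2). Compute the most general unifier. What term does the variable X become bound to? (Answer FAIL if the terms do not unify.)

tup(pair(6, 7), one, 6)

Decompose node/3: pair(pair(S, m), tup(one, S, 7)) = B,  tup(one, one, S) = tup(one, one, 6),  6 = 6.
Bind B := pair(pair(S, m), tup(one, S, 7)); substituting into the one remaining equation that mentions B gives: pair(node(true, Z, m), pair(7, 6)) = pair(node(true, node(pair(6, true), tup(pair(pair(S, m), tup(one, S, 7)), 6, true), pair(m, pair(pair(S, m), tup(one, S, 7)))), m), pair(7, Y1)).
Decompose tup/3: one = one,  one = one,  S = 6.
Delete trivial equation one = one.
Delete trivial equation one = one.
Bind S := 6; substituting into the one remaining equation that mentions S gives: pair(node(true, Z, m), pair(7, 6)) = pair(node(true, node(pair(6, true), tup(pair(pair(6, m), tup(one, 6, 7)), 6, true), pair(m, pair(pair(6, m), tup(one, 6, 7)))), m), pair(7, Y1)). Substituting into the earlier binding gives B := pair(pair(6, m), tup(one, 6, 7)).
Delete trivial equation 6 = 6.
Decompose pair/2: node(m, one, m) = node(m, one, m),  node(tup(Y2, one, Y1), one, Y2) = node(X, one, pair(Y1, 7)).
Delete trivial equation node(m, one, m) = node(m, one, m).
Decompose node/3: tup(Y2, one, Y1) = X,  one = one,  Y2 = pair(Y1, 7).
Bind X := tup(Y2, one, Y1); no other remaining equation mentions X.
Delete trivial equation one = one.
Bind Y2 := pair(Y1, 7); no other remaining equation mentions Y2. Substituting into the earlier binding gives X := tup(pair(Y1, 7), one, Y1).
Decompose pair/2: node(true, Z, m) = node(true, node(pair(6, true), tup(pair(pair(6, m), tup(one, 6, 7)), 6, true), pair(m, pair(pair(6, m), tup(one, 6, 7)))), m),  pair(7, 6) = pair(7, Y1).
Decompose node/3: true = true,  Z = node(pair(6, true), tup(pair(pair(6, m), tup(one, 6, 7)), 6, true), pair(m, pair(pair(6, m), tup(one, 6, 7)))),  m = m.
Delete trivial equation true = true.
Bind Z := node(pair(6, true), tup(pair(pair(6, m), tup(one, 6, 7)), 6, true), pair(m, pair(pair(6, m), tup(one, 6, 7)))); no other remaining equation mentions Z.
Delete trivial equation m = m.
Decompose pair/2: 7 = 7,  6 = Y1.
Delete trivial equation 7 = 7.
Bind Y1 := 6. Substituting into the earlier bindings gives X := tup(pair(6, 7), one, 6), Y2 := pair(6, 7).
MGU = { B ↦ pair(pair(6, m), tup(one, 6, 7)), S ↦ 6, X ↦ tup(pair(6, 7), one, 6), Y2 ↦ pair(6, 7), Z ↦ node(pair(6, true), tup(pair(pair(6, m), tup(one, 6, 7)), 6, true), pair(m, pair(pair(6, m), tup(one, 6, 7)))), Y1 ↦ 6 }, so X ↦ tup(pair(6, 7), one, 6).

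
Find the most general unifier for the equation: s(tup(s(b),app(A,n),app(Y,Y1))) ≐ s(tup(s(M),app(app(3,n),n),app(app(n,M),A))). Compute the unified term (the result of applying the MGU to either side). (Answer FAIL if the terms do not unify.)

s(tup(s(b),app(app(3,n),n),app(app(n,b),app(3,n))))

Decompose s/1: tup(s(b),app(A,n),app(Y,Y1)) ≐ tup(s(M),app(app(3,n),n),app(app(n,M),A)).
Decompose tup/3: s(b) ≐ s(M),  app(A,n) ≐ app(app(3,n),n),  app(Y,Y1) ≐ app(app(n,M),A).
Decompose s/1: b ≐ M.
Bind M := b; substituting into the one remaining equation that mentions M gives: app(Y,Y1) ≐ app(app(n,b),A).
Decompose app/2: A ≐ app(3,n),  n ≐ n.
Bind A := app(3,n); substituting into the one remaining equation that mentions A gives: app(Y,Y1) ≐ app(app(n,b),app(3,n)).
Delete trivial equation n ≐ n.
Decompose app/2: Y ≐ app(n,b),  Y1 ≐ app(3,n).
Bind Y := app(n,b); no other remaining equation mentions Y.
Bind Y1 := app(3,n).
Applying the MGU to either side gives s(tup(s(b),app(app(3,n),n),app(app(n,b),app(3,n)))).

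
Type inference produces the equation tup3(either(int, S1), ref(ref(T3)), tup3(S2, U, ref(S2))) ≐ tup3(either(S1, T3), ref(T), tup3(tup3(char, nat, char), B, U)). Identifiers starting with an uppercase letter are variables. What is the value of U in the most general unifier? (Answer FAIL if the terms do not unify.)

Decompose tup3/3: either(int, S1) ≐ either(S1, T3),  ref(ref(T3)) ≐ ref(T),  tup3(S2, U, ref(S2)) ≐ tup3(tup3(char, nat, char), B, U).
Decompose either/2: int ≐ S1,  S1 ≐ T3.
Bind S1 := int; substituting into the one remaining equation that mentions S1 gives: int ≐ T3.
Bind T3 := int; substituting into the one remaining equation that mentions T3 gives: ref(ref(int)) ≐ ref(T).
Decompose ref/1: ref(int) ≐ T.
Bind T := ref(int); no other remaining equation mentions T.
Decompose tup3/3: S2 ≐ tup3(char, nat, char),  U ≐ B,  ref(S2) ≐ U.
Bind S2 := tup3(char, nat, char); substituting into the one remaining equation that mentions S2 gives: ref(tup3(char, nat, char)) ≐ U.
Bind U := B; substituting into the remaining equation gives: ref(tup3(char, nat, char)) ≐ B.
Bind B := ref(tup3(char, nat, char)). Substituting into the earlier binding gives U := ref(tup3(char, nat, char)).
MGU = { S1 ↦ int, T3 ↦ int, T ↦ ref(int), S2 ↦ tup3(char, nat, char), U ↦ ref(tup3(char, nat, char)), B ↦ ref(tup3(char, nat, char)) }, so U ↦ ref(tup3(char, nat, char)).

ref(tup3(char, nat, char))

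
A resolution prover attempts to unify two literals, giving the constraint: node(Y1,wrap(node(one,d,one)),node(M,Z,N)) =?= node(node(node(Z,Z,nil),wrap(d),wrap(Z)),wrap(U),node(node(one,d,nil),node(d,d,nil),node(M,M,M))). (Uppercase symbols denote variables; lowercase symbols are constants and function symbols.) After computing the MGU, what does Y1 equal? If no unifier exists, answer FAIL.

Decompose node/3: Y1 =?= node(node(Z,Z,nil),wrap(d),wrap(Z)),  wrap(node(one,d,one)) =?= wrap(U),  node(M,Z,N) =?= node(node(one,d,nil),node(d,d,nil),node(M,M,M)).
Bind Y1 := node(node(Z,Z,nil),wrap(d),wrap(Z)); no other remaining equation mentions Y1.
Decompose wrap/1: node(one,d,one) =?= U.
Bind U := node(one,d,one); no other remaining equation mentions U.
Decompose node/3: M =?= node(one,d,nil),  Z =?= node(d,d,nil),  N =?= node(M,M,M).
Bind M := node(one,d,nil); substituting into the one remaining equation that mentions M gives: N =?= node(node(one,d,nil),node(one,d,nil),node(one,d,nil)).
Bind Z := node(d,d,nil); no other remaining equation mentions Z. Substituting into the earlier binding gives Y1 := node(node(node(d,d,nil),node(d,d,nil),nil),wrap(d),wrap(node(d,d,nil))).
Bind N := node(node(one,d,nil),node(one,d,nil),node(one,d,nil)).
MGU = { Y1 -> node(node(node(d,d,nil),node(d,d,nil),nil),wrap(d),wrap(node(d,d,nil))), U -> node(one,d,one), M -> node(one,d,nil), Z -> node(d,d,nil), N -> node(node(one,d,nil),node(one,d,nil),node(one,d,nil)) }, so Y1 -> node(node(node(d,d,nil),node(d,d,nil),nil),wrap(d),wrap(node(d,d,nil))).

node(node(node(d,d,nil),node(d,d,nil),nil),wrap(d),wrap(node(d,d,nil)))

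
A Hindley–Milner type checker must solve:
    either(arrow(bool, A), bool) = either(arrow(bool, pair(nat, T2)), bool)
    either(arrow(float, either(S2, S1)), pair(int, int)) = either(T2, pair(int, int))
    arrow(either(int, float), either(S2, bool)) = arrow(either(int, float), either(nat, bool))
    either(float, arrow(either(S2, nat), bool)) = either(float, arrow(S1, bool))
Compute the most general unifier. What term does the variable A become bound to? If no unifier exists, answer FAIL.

Decompose either/2: arrow(bool, A) = arrow(bool, pair(nat, T2)),  bool = bool.
Decompose arrow/2: bool = bool,  A = pair(nat, T2).
Delete trivial equation bool = bool.
Bind A := pair(nat, T2); no other remaining equation mentions A.
Delete trivial equation bool = bool.
Decompose either/2: arrow(float, either(S2, S1)) = T2,  pair(int, int) = pair(int, int).
Bind T2 := arrow(float, either(S2, S1)); no other remaining equation mentions T2. Substituting into the earlier binding gives A := pair(nat, arrow(float, either(S2, S1))).
Delete trivial equation pair(int, int) = pair(int, int).
Decompose arrow/2: either(int, float) = either(int, float),  either(S2, bool) = either(nat, bool).
Delete trivial equation either(int, float) = either(int, float).
Decompose either/2: S2 = nat,  bool = bool.
Bind S2 := nat; substituting into the one remaining equation that mentions S2 gives: either(float, arrow(either(nat, nat), bool)) = either(float, arrow(S1, bool)). Substituting into the earlier bindings gives A := pair(nat, arrow(float, either(nat, S1))), T2 := arrow(float, either(nat, S1)).
Delete trivial equation bool = bool.
Decompose either/2: float = float,  arrow(either(nat, nat), bool) = arrow(S1, bool).
Delete trivial equation float = float.
Decompose arrow/2: either(nat, nat) = S1,  bool = bool.
Bind S1 := either(nat, nat); no other remaining equation mentions S1. Substituting into the earlier bindings gives A := pair(nat, arrow(float, either(nat, either(nat, nat)))), T2 := arrow(float, either(nat, either(nat, nat))).
Delete trivial equation bool = bool.
MGU = { A := pair(nat, arrow(float, either(nat, either(nat, nat)))), T2 := arrow(float, either(nat, either(nat, nat))), S2 := nat, S1 := either(nat, nat) }, so A := pair(nat, arrow(float, either(nat, either(nat, nat)))).

pair(nat, arrow(float, either(nat, either(nat, nat))))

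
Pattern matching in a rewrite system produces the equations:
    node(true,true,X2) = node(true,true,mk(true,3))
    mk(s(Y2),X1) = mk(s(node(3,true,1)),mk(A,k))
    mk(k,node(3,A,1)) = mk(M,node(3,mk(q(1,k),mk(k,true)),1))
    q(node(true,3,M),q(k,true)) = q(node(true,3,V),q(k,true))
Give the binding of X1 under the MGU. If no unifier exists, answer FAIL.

mk(mk(q(1,k),mk(k,true)),k)

Decompose node/3: true = true,  true = true,  X2 = mk(true,3).
Delete trivial equation true = true.
Delete trivial equation true = true.
Bind X2 := mk(true,3); no other remaining equation mentions X2.
Decompose mk/2: s(Y2) = s(node(3,true,1)),  X1 = mk(A,k).
Decompose s/1: Y2 = node(3,true,1).
Bind Y2 := node(3,true,1); no other remaining equation mentions Y2.
Bind X1 := mk(A,k); no other remaining equation mentions X1.
Decompose mk/2: k = M,  node(3,A,1) = node(3,mk(q(1,k),mk(k,true)),1).
Bind M := k; substituting into the one remaining equation that mentions M gives: q(node(true,3,k),q(k,true)) = q(node(true,3,V),q(k,true)).
Decompose node/3: 3 = 3,  A = mk(q(1,k),mk(k,true)),  1 = 1.
Delete trivial equation 3 = 3.
Bind A := mk(q(1,k),mk(k,true)); no other remaining equation mentions A. Substituting into the earlier binding gives X1 := mk(mk(q(1,k),mk(k,true)),k).
Delete trivial equation 1 = 1.
Decompose q/2: node(true,3,k) = node(true,3,V),  q(k,true) = q(k,true).
Decompose node/3: true = true,  3 = 3,  k = V.
Delete trivial equation true = true.
Delete trivial equation 3 = 3.
Bind V := k; no other remaining equation mentions V.
Delete trivial equation q(k,true) = q(k,true).
MGU = { X2 := mk(true,3), Y2 := node(3,true,1), X1 := mk(mk(q(1,k),mk(k,true)),k), M := k, A := mk(q(1,k),mk(k,true)), V := k }, so X1 := mk(mk(q(1,k),mk(k,true)),k).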